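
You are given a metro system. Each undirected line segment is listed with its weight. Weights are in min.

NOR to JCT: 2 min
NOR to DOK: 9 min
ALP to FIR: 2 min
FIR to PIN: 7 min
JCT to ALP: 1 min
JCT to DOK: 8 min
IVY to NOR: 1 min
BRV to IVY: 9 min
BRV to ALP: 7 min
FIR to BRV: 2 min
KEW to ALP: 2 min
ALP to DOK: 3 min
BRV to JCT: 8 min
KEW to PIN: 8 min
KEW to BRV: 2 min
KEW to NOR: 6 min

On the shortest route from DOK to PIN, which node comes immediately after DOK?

Compare a few routes:
DOK - ALP - KEW - BRV - FIR - PIN: 3+2+2+2+7 = 16
DOK - ALP - FIR - PIN: 3+2+7 = 12
DOK - ALP - KEW - PIN: 3+2+8 = 13
DOK - ALP - FIR - BRV - KEW - PIN: 3+2+2+2+8 = 17
The minimum is 12 min via DOK - ALP - FIR - PIN.
So from DOK the first move is to ALP.

ALP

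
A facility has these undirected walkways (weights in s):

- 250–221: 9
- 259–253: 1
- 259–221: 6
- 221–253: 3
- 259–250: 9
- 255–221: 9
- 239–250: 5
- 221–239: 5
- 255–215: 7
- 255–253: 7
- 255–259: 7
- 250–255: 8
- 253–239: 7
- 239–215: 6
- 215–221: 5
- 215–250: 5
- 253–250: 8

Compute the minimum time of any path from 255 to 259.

Compare a few routes:
255–221–259: 9+6 = 15
255–221–253–259: 9+3+1 = 13
255–259: 7 = 7
255–253–259: 7+1 = 8
The minimum is 7 s via 255–259.

7 s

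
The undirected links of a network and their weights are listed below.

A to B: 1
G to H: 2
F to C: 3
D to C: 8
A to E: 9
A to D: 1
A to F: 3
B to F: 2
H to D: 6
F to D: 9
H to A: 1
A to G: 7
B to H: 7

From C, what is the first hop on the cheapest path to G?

Candidate routes:
C–F–A–H–G: 3+3+1+2 = 9
C–D–A–H–G: 8+1+1+2 = 12
The minimum is 9 via C–F–A–H–G.
So from C the first move is to F.

F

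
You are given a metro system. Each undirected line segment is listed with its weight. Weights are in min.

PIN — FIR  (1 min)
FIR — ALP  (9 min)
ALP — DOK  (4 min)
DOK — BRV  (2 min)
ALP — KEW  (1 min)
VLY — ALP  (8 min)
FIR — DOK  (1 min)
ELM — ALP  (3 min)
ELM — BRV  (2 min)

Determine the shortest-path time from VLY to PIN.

14 min

Settle nodes by increasing distance from VLY:
VLY: 0
ALP: 8  (via VLY)
KEW: 9  (via ALP)
ELM: 11  (via ALP)
DOK: 12  (via ALP)
FIR: 13  (via DOK)
BRV: 13  (via ELM)
PIN: 14  (via FIR)
Shortest route: VLY → ALP → DOK → FIR → PIN = 14 min.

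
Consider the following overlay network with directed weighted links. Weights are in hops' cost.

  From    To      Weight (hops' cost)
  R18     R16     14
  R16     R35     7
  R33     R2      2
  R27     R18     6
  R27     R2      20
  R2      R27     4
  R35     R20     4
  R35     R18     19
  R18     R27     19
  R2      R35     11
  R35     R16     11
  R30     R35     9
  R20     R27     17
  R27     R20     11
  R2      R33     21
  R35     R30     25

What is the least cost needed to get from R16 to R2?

Running Dijkstra from R16:
R16: 0
R35: 7  (via R16)
R20: 11  (via R35)
R18: 26  (via R35)
R27: 28  (via R20)
R30: 32  (via R35)
R2: 48  (via R27)
Shortest route: R16–R35–R20–R27–R2 = 48 hops' cost.

48 hops' cost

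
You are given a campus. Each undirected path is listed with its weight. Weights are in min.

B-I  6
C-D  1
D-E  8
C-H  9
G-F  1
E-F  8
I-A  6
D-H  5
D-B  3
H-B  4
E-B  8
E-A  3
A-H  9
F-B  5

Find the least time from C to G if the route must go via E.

18 min

Best C to E: C → D → E costing 9
Shortest E→G: E → F → G = 9
Total via E: 9 + 9 = 18 min.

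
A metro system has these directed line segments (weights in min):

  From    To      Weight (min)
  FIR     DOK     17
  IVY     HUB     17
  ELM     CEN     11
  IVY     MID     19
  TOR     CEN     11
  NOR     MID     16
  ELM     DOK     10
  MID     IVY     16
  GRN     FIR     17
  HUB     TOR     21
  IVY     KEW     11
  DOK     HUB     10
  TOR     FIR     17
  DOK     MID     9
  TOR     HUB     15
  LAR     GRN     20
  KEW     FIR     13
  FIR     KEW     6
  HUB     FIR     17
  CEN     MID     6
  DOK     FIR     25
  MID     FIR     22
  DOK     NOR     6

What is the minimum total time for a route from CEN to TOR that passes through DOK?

Best CEN to DOK: CEN–MID–FIR–DOK costing 45
Best DOK to TOR: DOK–HUB–TOR costing 31
Total via DOK: 45 + 31 = 76 min.

76 min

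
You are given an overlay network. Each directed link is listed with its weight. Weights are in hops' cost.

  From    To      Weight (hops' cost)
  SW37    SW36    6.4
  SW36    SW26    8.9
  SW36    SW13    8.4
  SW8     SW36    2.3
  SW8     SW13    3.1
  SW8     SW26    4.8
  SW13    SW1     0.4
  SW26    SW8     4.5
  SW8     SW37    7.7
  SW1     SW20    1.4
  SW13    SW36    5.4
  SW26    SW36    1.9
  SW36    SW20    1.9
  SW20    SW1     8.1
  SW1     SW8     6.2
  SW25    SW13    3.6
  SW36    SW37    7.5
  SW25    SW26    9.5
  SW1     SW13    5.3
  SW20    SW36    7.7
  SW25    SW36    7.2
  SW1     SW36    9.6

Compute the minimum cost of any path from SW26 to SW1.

Compare a few routes:
SW26 - SW8 - SW36 - SW13 - SW1: 4.5+2.3+8.4+0.4 = 15.6
SW26 - SW8 - SW13 - SW1: 4.5+3.1+0.4 = 8
SW26 - SW36 - SW20 - SW1: 1.9+1.9+8.1 = 11.9
SW26 - SW36 - SW13 - SW1: 1.9+8.4+0.4 = 10.7
Cheapest is SW26 - SW8 - SW13 - SW1 at 8 hops' cost.

8 hops' cost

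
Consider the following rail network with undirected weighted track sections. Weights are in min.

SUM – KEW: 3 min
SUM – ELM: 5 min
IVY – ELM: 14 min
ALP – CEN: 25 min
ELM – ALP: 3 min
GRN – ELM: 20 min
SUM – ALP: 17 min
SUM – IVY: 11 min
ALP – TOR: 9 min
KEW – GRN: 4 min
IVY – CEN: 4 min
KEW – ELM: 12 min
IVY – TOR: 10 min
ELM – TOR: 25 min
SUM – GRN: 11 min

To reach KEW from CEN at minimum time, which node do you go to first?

IVY

Enumerating some paths:
CEN - IVY - SUM - KEW: 4+11+3 = 18
CEN - IVY - ELM - SUM - KEW: 4+14+5+3 = 26
Cheapest is CEN - IVY - SUM - KEW at 18 min.
So from CEN the first move is to IVY.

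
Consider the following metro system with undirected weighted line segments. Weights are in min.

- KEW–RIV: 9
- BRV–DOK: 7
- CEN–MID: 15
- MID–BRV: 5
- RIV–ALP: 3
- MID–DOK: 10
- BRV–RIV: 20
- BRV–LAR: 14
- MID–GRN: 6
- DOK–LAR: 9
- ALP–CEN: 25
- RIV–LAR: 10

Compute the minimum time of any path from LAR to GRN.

Running Dijkstra from LAR:
LAR: 0
DOK: 9  (via LAR)
RIV: 10  (via LAR)
ALP: 13  (via RIV)
BRV: 14  (via LAR)
KEW: 19  (via RIV)
MID: 19  (via DOK)
GRN: 25  (via MID)
Shortest route: LAR → DOK → MID → GRN = 25 min.

25 min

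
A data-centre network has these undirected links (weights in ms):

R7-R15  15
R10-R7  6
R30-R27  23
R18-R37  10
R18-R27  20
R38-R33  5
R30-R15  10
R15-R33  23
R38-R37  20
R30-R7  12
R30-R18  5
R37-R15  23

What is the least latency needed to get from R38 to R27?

50 ms

Enumerating some paths:
R38 → R37 → R18 → R30 → R27: 20+10+5+23 = 58
R38 → R37 → R18 → R27: 20+10+20 = 50
Cheapest is R38 → R37 → R18 → R27 at 50 ms.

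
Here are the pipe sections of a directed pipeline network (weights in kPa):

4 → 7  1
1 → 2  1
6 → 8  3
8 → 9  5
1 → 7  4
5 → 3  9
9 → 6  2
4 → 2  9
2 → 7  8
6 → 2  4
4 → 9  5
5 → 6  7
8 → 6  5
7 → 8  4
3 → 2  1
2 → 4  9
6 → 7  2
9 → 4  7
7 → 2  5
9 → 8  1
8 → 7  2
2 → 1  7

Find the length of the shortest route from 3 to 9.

Running Dijkstra from 3:
3: 0
2: 1  (via 3)
1: 8  (via 2)
7: 9  (via 2)
4: 10  (via 2)
8: 13  (via 7)
9: 15  (via 4)
Shortest route: 3 → 2 → 4 → 9 = 15 kPa.

15 kPa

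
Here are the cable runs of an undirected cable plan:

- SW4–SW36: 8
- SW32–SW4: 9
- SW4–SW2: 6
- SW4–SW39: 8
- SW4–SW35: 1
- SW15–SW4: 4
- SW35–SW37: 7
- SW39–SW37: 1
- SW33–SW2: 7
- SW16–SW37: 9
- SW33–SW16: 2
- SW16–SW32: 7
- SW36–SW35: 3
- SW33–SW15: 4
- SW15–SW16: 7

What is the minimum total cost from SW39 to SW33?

12

Running Dijkstra from SW39:
SW39: 0
SW37: 1  (via SW39)
SW35: 8  (via SW37)
SW4: 8  (via SW39)
SW16: 10  (via SW37)
SW36: 11  (via SW35)
SW15: 12  (via SW4)
SW33: 12  (via SW16)
Shortest route: SW39 → SW37 → SW16 → SW33 = 12.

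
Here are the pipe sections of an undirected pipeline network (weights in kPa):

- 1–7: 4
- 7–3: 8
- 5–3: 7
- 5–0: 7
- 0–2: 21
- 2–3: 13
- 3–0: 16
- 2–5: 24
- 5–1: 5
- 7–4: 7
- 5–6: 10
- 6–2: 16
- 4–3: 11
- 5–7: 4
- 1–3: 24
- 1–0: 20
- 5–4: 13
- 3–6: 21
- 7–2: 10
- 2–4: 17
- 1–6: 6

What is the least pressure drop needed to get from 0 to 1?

Candidate routes:
0 - 5 - 7 - 1: 7+4+4 = 15
0 - 5 - 1: 7+5 = 12
Cheapest is 0 - 5 - 1 at 12 kPa.

12 kPa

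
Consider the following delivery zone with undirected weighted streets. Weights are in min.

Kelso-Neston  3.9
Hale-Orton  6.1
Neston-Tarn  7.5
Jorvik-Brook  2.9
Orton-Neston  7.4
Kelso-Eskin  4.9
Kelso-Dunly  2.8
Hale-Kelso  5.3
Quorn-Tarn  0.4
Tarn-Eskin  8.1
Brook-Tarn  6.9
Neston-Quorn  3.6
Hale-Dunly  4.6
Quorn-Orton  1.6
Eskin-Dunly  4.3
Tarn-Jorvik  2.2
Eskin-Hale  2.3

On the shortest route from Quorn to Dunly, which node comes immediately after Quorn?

Compare a few routes:
Quorn–Neston–Kelso–Dunly: 3.6+3.9+2.8 = 10.3
Quorn–Orton–Hale–Dunly: 1.6+6.1+4.6 = 12.3
Cheapest is Quorn–Neston–Kelso–Dunly at 10.3 min.
So from Quorn the first move is to Neston.

Neston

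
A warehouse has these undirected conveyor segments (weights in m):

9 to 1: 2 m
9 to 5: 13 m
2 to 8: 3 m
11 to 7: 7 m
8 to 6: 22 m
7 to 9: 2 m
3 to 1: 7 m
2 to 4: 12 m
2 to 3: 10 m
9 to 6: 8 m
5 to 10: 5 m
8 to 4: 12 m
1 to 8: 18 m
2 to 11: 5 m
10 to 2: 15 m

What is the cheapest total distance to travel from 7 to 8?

Shortest distances from 7:
7: 0
9: 2  (via 7)
1: 4  (via 9)
11: 7  (via 7)
6: 10  (via 9)
3: 11  (via 1)
2: 12  (via 11)
5: 15  (via 9)
8: 15  (via 2)
Shortest route: 7 → 11 → 2 → 8 = 15 m.

15 m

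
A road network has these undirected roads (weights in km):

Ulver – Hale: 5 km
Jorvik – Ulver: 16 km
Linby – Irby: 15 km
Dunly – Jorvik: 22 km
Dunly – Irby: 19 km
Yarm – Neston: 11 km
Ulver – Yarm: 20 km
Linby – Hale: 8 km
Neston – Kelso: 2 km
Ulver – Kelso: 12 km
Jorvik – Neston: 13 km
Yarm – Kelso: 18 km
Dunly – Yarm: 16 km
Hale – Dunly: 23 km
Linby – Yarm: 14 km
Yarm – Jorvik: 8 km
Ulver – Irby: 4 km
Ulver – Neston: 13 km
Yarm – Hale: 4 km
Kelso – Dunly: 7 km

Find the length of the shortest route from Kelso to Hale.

17 km

Shortest distances from Kelso:
Kelso: 0
Neston: 2  (via Kelso)
Dunly: 7  (via Kelso)
Ulver: 12  (via Kelso)
Yarm: 13  (via Neston)
Jorvik: 15  (via Neston)
Irby: 16  (via Ulver)
Hale: 17  (via Ulver)
Shortest route: Kelso–Ulver–Hale = 17 km.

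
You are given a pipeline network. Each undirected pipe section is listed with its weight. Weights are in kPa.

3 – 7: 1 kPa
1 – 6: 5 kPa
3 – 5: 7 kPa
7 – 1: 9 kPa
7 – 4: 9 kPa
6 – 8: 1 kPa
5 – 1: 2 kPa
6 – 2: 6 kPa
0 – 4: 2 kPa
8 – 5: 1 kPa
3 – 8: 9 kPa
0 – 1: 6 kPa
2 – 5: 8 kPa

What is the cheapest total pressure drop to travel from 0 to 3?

12 kPa

Candidate routes:
0 - 1 - 5 - 3: 6+2+7 = 15
0 - 4 - 7 - 3: 2+9+1 = 12
The minimum is 12 kPa via 0 - 4 - 7 - 3.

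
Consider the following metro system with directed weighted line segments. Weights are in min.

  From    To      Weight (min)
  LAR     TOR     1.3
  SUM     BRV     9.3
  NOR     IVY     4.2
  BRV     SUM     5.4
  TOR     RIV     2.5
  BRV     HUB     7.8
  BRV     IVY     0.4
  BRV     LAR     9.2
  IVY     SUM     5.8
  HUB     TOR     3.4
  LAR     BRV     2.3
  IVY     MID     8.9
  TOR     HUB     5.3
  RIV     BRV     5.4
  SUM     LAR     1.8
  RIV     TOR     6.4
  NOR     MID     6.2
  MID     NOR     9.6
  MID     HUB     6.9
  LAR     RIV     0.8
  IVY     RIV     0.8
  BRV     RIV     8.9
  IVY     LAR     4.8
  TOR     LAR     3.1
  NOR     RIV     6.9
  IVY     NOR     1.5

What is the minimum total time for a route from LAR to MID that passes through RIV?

14.3 min

Best LAR to RIV: LAR–RIV costing 0.8
Shortest RIV→MID: RIV–BRV–IVY–NOR–MID = 13.5
Total via RIV: 0.8 + 13.5 = 14.3 min.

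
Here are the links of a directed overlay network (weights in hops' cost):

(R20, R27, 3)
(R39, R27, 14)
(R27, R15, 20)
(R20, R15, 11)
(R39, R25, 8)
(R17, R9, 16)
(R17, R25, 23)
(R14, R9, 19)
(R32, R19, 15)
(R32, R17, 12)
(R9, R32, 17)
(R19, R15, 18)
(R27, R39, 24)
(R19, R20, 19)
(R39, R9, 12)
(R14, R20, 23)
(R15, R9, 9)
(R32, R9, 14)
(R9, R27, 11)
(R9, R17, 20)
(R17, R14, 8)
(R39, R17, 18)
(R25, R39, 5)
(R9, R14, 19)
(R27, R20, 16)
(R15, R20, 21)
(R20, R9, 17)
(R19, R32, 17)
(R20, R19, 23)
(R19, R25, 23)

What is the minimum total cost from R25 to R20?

Compare a few routes:
R25 - R39 - R9 - R27 - R20: 5+12+11+16 = 44
R25 - R39 - R27 - R20: 5+14+16 = 35
R25 - R39 - R17 - R14 - R20: 5+18+8+23 = 54
The minimum is 35 hops' cost via R25 - R39 - R27 - R20.

35 hops' cost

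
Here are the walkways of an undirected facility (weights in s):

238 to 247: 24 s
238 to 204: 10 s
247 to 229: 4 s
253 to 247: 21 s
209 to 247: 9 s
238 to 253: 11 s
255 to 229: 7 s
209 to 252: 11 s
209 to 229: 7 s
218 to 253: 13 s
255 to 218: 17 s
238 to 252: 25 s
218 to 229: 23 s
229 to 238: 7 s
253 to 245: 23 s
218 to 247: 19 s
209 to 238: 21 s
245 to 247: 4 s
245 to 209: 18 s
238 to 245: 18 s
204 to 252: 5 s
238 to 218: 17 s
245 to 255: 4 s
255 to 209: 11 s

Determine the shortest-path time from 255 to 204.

Settle nodes by increasing distance from 255:
255: 0
245: 4  (via 255)
229: 7  (via 255)
247: 8  (via 245)
209: 11  (via 255)
238: 14  (via 229)
218: 17  (via 255)
252: 22  (via 209)
204: 24  (via 238)
Shortest route: 255 → 229 → 238 → 204 = 24 s.

24 s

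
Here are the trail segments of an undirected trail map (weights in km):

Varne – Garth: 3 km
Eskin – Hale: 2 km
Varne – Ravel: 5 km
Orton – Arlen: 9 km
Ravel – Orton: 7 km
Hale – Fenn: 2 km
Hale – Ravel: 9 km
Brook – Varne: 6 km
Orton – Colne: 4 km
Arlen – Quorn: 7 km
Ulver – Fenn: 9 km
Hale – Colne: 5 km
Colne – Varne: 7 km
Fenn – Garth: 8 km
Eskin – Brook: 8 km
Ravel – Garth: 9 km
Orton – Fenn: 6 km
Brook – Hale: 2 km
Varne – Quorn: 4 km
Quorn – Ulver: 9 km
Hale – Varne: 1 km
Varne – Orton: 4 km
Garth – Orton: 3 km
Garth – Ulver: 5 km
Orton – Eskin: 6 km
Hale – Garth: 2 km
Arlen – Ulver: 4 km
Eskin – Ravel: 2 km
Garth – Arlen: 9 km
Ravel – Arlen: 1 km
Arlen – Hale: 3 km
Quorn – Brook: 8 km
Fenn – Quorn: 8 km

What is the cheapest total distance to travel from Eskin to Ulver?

Settle nodes by increasing distance from Eskin:
Eskin: 0
Hale: 2  (via Eskin)
Ravel: 2  (via Eskin)
Arlen: 3  (via Ravel)
Varne: 3  (via Hale)
Garth: 4  (via Hale)
Fenn: 4  (via Hale)
Brook: 4  (via Hale)
Orton: 6  (via Eskin)
Quorn: 7  (via Varne)
Colne: 7  (via Hale)
Ulver: 7  (via Arlen)
Shortest route: Eskin–Ravel–Arlen–Ulver = 7 km.

7 km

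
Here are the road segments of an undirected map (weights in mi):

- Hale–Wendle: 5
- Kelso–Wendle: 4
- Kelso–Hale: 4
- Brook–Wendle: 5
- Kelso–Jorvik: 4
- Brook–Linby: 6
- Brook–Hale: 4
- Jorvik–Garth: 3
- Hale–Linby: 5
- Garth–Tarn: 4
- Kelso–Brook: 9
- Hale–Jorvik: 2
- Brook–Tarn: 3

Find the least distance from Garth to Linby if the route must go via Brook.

Shortest Garth→Brook: Garth–Tarn–Brook = 7
Best Brook to Linby: Brook–Linby costing 6
Total via Brook: 7 + 6 = 13 mi.

13 mi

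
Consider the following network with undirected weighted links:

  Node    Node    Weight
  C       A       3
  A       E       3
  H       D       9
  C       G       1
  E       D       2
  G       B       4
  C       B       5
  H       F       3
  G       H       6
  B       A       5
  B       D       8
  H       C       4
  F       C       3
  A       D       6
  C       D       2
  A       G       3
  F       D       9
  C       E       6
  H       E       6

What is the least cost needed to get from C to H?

4

Settle nodes by increasing distance from C:
C: 0
G: 1  (via C)
D: 2  (via C)
A: 3  (via C)
F: 3  (via C)
E: 4  (via D)
H: 4  (via C)
Shortest route: C–H = 4.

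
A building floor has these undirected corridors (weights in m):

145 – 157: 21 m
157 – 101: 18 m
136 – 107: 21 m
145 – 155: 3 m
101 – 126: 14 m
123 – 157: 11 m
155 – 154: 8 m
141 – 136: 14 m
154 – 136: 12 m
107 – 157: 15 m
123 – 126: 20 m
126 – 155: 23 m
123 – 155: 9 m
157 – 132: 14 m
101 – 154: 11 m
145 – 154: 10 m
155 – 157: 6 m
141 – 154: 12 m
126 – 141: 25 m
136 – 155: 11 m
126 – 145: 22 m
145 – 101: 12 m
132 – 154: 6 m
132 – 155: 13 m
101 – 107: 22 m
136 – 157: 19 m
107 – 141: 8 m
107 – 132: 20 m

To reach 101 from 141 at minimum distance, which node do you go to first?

154

Candidate routes:
141 → 154 → 101: 12+11 = 23
141 → 107 → 101: 8+22 = 30
The minimum is 23 m via 141 → 154 → 101.
So from 141 the first move is to 154.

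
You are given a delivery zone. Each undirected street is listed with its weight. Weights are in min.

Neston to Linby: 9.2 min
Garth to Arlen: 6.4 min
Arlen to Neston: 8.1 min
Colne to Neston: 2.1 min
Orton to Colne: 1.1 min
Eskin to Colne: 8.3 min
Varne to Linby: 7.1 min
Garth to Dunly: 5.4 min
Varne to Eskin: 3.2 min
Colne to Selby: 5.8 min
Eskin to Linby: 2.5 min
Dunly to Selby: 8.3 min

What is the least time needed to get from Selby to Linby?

16.6 min

Compare a few routes:
Selby - Colne - Eskin - Varne - Linby: 5.8+8.3+3.2+7.1 = 24.4
Selby - Colne - Eskin - Linby: 5.8+8.3+2.5 = 16.6
Selby - Colne - Neston - Linby: 5.8+2.1+9.2 = 17.1
Cheapest is Selby - Colne - Eskin - Linby at 16.6 min.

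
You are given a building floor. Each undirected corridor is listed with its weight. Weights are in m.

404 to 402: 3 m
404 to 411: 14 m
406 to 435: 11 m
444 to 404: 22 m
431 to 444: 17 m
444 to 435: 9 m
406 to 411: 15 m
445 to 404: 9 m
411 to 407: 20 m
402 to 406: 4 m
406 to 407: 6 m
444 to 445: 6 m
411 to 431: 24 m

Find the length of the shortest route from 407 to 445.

22 m

Running Dijkstra from 407:
407: 0
406: 6  (via 407)
402: 10  (via 406)
404: 13  (via 402)
435: 17  (via 406)
411: 20  (via 407)
445: 22  (via 404)
Shortest route: 407–406–402–404–445 = 22 m.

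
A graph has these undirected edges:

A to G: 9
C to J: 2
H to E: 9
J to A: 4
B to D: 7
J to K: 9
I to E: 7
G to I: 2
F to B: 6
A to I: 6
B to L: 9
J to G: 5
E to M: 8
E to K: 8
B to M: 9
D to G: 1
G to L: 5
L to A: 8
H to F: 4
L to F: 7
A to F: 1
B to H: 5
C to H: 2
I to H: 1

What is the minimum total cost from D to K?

15

Shortest distances from D:
D: 0
G: 1  (via D)
I: 3  (via G)
H: 4  (via I)
C: 6  (via H)
J: 6  (via G)
L: 6  (via G)
B: 7  (via D)
F: 8  (via H)
A: 9  (via I)
E: 10  (via I)
K: 15  (via J)
Shortest route: D–G–J–K = 15.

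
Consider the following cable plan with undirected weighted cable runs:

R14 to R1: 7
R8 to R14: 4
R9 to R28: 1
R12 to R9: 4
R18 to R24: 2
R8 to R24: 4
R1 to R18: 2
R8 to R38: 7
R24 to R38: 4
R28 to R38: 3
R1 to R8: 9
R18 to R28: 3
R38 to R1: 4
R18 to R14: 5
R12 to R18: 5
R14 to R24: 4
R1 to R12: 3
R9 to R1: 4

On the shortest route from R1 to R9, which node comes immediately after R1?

R9

Compare a few routes:
R1 → R12 → R9: 3+4 = 7
R1 → R18 → R28 → R9: 2+3+1 = 6
R1 → R38 → R28 → R9: 4+3+1 = 8
R1 → R9: 4 = 4
Cheapest is R1 → R9 at 4.
So from R1 the first move is to R9.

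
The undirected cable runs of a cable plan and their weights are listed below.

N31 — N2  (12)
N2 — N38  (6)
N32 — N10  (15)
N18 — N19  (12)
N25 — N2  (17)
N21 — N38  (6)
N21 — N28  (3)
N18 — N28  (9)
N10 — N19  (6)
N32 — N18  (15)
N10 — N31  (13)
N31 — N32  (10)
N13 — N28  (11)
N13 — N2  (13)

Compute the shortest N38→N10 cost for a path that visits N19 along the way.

Best N38 to N19: N38 → N21 → N28 → N18 → N19 costing 30
Shortest N19→N10: N19 → N10 = 6
Total via N19: 30 + 6 = 36.

36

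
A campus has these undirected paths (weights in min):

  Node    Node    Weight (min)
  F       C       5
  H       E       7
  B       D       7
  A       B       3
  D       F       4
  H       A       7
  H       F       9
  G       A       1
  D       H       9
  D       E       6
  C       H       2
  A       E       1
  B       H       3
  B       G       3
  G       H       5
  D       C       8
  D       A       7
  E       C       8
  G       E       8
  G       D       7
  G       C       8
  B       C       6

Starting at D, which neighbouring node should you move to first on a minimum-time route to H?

H

Enumerating some paths:
D → H: 9 = 9
D → C → H: 8+2 = 10
D → B → H: 7+3 = 10
Cheapest is D → H at 9 min.
So from D the first move is to H.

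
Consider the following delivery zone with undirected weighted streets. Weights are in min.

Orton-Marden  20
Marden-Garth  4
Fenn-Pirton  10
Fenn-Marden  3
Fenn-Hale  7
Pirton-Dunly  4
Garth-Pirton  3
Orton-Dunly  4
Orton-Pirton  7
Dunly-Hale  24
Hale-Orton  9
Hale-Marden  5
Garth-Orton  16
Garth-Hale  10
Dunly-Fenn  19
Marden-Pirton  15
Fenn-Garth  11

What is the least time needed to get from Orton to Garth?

10 min

Enumerating some paths:
Orton–Dunly–Pirton–Garth: 4+4+3 = 11
Orton–Garth: 16 = 16
Orton–Pirton–Garth: 7+3 = 10
Cheapest is Orton–Pirton–Garth at 10 min.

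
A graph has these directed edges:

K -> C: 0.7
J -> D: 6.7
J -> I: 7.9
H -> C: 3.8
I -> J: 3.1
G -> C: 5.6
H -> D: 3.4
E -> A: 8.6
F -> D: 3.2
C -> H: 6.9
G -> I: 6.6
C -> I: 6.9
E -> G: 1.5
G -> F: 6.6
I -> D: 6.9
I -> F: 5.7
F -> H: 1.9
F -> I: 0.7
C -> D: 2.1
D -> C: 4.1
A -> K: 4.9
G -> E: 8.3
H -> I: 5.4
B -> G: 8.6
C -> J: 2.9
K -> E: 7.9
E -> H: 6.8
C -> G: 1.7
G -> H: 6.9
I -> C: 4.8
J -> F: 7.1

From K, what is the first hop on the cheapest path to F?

C

Candidate routes:
K–C–G–F: 0.7+1.7+6.6 = 9
K–C–G–I–F: 0.7+1.7+6.6+5.7 = 14.7
K–C–J–F: 0.7+2.9+7.1 = 10.7
K–C–I–F: 0.7+6.9+5.7 = 13.3
The minimum is 9 via K–C–G–F.
So from K the first move is to C.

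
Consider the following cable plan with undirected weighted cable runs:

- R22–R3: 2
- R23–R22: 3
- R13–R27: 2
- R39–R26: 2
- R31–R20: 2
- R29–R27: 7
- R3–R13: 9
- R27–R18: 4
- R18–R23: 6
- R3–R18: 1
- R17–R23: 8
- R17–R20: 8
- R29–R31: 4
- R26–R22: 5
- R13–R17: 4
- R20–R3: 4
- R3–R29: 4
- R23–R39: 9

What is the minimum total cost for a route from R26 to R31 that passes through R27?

23

Best R26 to R27: R26–R22–R3–R18–R27 costing 12
Best R27 to R31: R27–R29–R31 costing 11
Total via R27: 12 + 11 = 23.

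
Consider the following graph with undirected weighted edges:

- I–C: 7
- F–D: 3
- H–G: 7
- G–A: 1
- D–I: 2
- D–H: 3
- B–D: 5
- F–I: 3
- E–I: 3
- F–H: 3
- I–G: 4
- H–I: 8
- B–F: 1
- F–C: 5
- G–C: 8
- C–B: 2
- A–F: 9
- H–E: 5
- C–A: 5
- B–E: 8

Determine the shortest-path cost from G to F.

7

Running Dijkstra from G:
G: 0
A: 1  (via G)
I: 4  (via G)
C: 6  (via A)
D: 6  (via I)
E: 7  (via I)
F: 7  (via I)
Shortest route: G → I → F = 7.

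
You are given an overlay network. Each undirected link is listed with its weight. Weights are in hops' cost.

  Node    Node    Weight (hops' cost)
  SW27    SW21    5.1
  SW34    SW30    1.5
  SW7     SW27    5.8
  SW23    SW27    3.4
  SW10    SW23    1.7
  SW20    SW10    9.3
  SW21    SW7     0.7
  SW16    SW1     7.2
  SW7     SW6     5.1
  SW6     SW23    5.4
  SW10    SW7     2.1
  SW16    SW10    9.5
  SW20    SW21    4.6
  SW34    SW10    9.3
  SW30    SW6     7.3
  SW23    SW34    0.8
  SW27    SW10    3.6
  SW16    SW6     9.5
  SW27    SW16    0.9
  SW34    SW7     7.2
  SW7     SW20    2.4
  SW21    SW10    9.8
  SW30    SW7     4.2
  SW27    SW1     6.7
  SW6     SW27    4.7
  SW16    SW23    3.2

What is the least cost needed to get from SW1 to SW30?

12.4 hops' cost

Running Dijkstra from SW1:
SW1: 0
SW27: 6.7  (via SW1)
SW16: 7.2  (via SW1)
SW23: 10.1  (via SW27)
SW10: 10.3  (via SW27)
SW34: 10.9  (via SW23)
SW6: 11.4  (via SW27)
SW21: 11.8  (via SW27)
SW30: 12.4  (via SW34)
Shortest route: SW1–SW27–SW23–SW34–SW30 = 12.4 hops' cost.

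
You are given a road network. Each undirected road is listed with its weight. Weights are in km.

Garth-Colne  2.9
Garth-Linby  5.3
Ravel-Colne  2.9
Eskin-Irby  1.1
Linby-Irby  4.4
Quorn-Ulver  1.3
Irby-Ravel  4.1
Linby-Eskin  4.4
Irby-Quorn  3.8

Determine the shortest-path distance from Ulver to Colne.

12.1 km

Running Dijkstra from Ulver:
Ulver: 0
Quorn: 1.3  (via Ulver)
Irby: 5.1  (via Quorn)
Eskin: 6.2  (via Irby)
Ravel: 9.2  (via Irby)
Linby: 9.5  (via Irby)
Colne: 12.1  (via Ravel)
Shortest route: Ulver–Quorn–Irby–Ravel–Colne = 12.1 km.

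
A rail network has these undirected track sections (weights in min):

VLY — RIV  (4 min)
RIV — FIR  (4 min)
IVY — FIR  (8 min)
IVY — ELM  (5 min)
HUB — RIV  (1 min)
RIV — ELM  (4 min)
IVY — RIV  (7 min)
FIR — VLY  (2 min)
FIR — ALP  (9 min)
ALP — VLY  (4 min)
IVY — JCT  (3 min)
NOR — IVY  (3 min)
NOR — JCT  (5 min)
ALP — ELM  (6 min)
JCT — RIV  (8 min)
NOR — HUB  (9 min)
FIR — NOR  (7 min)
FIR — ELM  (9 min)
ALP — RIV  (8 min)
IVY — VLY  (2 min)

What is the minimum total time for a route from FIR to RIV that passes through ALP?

14 min

Best FIR to ALP: FIR → VLY → ALP costing 6
Shortest ALP→RIV: ALP → RIV = 8
Total via ALP: 6 + 8 = 14 min.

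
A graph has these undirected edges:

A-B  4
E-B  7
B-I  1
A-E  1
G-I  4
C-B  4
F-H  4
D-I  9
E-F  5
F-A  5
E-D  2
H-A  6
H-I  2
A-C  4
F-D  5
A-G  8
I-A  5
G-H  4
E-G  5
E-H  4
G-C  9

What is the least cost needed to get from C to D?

Candidate routes:
C–B–A–E–D: 4+4+1+2 = 11
C–A–E–D: 4+1+2 = 7
The minimum is 7 via C–A–E–D.

7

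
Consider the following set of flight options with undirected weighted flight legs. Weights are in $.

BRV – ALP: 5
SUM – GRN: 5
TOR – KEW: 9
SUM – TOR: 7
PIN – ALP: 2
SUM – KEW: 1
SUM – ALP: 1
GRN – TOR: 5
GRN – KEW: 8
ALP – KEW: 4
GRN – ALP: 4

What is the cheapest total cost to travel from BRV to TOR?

$13

Compare a few routes:
BRV–ALP–SUM–GRN–TOR: 5+1+5+5 = 16
BRV–ALP–SUM–TOR: 5+1+7 = 13
BRV–ALP–GRN–TOR: 5+4+5 = 14
BRV–ALP–SUM–KEW–TOR: 5+1+1+9 = 16
Cheapest is BRV–ALP–SUM–TOR at $13.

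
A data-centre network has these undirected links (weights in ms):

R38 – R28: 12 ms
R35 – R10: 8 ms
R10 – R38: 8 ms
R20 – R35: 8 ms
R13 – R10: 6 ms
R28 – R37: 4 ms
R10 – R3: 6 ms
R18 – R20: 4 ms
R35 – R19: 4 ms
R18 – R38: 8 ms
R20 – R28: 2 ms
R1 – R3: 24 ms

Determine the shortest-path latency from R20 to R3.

Enumerating some paths:
R20–R28–R38–R10–R3: 2+12+8+6 = 28
R20–R18–R38–R10–R3: 4+8+8+6 = 26
R20–R35–R10–R3: 8+8+6 = 22
Cheapest is R20–R35–R10–R3 at 22 ms.

22 ms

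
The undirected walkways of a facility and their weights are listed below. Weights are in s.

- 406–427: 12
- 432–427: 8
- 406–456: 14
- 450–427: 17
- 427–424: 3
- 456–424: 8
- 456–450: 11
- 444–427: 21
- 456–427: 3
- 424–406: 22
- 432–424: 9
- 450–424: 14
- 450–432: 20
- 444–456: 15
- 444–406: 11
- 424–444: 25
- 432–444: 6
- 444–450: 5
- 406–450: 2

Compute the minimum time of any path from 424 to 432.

9 s

Candidate routes:
424 - 427 - 432: 3+8 = 11
424 - 432: 9 = 9
Cheapest is 424 - 432 at 9 s.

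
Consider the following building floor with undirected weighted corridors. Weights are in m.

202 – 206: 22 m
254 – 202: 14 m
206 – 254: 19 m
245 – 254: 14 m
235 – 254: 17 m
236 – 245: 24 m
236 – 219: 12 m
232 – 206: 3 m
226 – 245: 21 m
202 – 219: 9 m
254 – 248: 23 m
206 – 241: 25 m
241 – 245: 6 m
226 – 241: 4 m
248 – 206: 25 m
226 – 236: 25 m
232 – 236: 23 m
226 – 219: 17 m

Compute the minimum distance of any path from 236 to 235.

52 m

Candidate routes:
236 - 219 - 202 - 254 - 235: 12+9+14+17 = 52
236 - 245 - 254 - 235: 24+14+17 = 55
236 - 226 - 241 - 245 - 254 - 235: 25+4+6+14+17 = 66
236 - 232 - 206 - 254 - 235: 23+3+19+17 = 62
Cheapest is 236 - 219 - 202 - 254 - 235 at 52 m.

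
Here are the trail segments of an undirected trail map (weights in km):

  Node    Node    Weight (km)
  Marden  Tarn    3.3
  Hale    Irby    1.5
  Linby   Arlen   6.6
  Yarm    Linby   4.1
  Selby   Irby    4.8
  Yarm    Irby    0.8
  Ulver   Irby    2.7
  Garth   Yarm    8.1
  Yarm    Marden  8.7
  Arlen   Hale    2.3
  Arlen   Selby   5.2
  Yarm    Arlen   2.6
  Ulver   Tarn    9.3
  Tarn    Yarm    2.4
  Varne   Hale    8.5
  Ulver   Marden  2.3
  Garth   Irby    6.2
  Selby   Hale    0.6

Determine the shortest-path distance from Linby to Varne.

Compare a few routes:
Linby → Yarm → Arlen → Hale → Varne: 4.1+2.6+2.3+8.5 = 17.5
Linby → Arlen → Hale → Varne: 6.6+2.3+8.5 = 17.4
Linby → Yarm → Irby → Hale → Varne: 4.1+0.8+1.5+8.5 = 14.9
The minimum is 14.9 km via Linby → Yarm → Irby → Hale → Varne.

14.9 km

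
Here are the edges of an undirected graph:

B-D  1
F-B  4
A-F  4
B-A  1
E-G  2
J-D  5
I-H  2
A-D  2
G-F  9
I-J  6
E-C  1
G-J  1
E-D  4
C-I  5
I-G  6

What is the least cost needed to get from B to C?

Shortest distances from B:
B: 0
A: 1  (via B)
D: 1  (via B)
F: 4  (via B)
E: 5  (via D)
C: 6  (via E)
Shortest route: B–D–E–C = 6.

6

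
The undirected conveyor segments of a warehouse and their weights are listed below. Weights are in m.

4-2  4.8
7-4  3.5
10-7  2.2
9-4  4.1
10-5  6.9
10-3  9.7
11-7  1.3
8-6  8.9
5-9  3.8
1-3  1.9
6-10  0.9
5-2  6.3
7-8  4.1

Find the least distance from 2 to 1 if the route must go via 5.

Best 2 to 5: 2 → 5 costing 6.3
Shortest 5→1: 5 → 10 → 3 → 1 = 18.5
Total via 5: 6.3 + 18.5 = 24.8 m.

24.8 m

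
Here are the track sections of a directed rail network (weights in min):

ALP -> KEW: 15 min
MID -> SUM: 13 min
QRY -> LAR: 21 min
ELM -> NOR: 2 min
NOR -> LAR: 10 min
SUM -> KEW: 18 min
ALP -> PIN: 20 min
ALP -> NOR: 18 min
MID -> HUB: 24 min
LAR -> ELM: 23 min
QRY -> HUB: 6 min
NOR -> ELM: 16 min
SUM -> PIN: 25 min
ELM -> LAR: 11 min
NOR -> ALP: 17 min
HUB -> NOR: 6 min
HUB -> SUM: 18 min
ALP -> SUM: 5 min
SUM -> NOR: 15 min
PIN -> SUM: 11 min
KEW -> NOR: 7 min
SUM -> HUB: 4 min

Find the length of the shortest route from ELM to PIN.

Candidate routes:
ELM → NOR → ALP → SUM → PIN: 2+17+5+25 = 49
ELM → NOR → ALP → PIN: 2+17+20 = 39
The minimum is 39 min via ELM → NOR → ALP → PIN.

39 min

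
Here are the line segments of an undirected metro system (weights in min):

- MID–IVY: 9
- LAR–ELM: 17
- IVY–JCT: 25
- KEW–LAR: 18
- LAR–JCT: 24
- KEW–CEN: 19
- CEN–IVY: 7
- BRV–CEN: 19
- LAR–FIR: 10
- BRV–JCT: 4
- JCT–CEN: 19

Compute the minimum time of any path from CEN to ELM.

54 min

Settle nodes by increasing distance from CEN:
CEN: 0
IVY: 7  (via CEN)
MID: 16  (via IVY)
KEW: 19  (via CEN)
BRV: 19  (via CEN)
JCT: 19  (via CEN)
LAR: 37  (via KEW)
FIR: 47  (via LAR)
ELM: 54  (via LAR)
Shortest route: CEN–KEW–LAR–ELM = 54 min.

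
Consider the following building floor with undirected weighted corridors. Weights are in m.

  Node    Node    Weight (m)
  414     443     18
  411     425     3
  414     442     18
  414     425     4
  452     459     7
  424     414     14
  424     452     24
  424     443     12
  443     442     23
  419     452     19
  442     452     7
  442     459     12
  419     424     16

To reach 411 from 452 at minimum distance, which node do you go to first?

442

Compare a few routes:
452 → 442 → 414 → 425 → 411: 7+18+4+3 = 32
452 → 459 → 442 → 414 → 425 → 411: 7+12+18+4+3 = 44
Cheapest is 452 → 442 → 414 → 425 → 411 at 32 m.
So from 452 the first move is to 442.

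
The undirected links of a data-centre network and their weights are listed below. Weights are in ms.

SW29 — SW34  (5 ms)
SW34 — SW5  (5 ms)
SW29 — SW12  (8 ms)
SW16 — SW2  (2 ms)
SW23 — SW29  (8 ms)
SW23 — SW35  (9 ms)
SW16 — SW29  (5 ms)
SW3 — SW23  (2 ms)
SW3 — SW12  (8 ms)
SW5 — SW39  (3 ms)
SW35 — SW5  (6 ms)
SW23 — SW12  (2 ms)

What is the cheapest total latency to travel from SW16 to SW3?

15 ms

Compare a few routes:
SW16 - SW29 - SW12 - SW23 - SW3: 5+8+2+2 = 17
SW16 - SW29 - SW12 - SW3: 5+8+8 = 21
SW16 - SW29 - SW23 - SW3: 5+8+2 = 15
Cheapest is SW16 - SW29 - SW23 - SW3 at 15 ms.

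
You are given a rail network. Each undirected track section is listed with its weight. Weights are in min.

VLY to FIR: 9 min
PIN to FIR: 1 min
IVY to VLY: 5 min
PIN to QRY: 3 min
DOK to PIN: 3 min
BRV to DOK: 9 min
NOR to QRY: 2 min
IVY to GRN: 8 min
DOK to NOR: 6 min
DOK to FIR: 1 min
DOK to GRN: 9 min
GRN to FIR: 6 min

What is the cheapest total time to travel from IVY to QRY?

Enumerating some paths:
IVY–VLY–FIR–PIN–QRY: 5+9+1+3 = 18
IVY–VLY–FIR–DOK–PIN–QRY: 5+9+1+3+3 = 21
IVY–GRN–FIR–DOK–PIN–QRY: 8+6+1+3+3 = 21
The minimum is 18 min via IVY–VLY–FIR–PIN–QRY.

18 min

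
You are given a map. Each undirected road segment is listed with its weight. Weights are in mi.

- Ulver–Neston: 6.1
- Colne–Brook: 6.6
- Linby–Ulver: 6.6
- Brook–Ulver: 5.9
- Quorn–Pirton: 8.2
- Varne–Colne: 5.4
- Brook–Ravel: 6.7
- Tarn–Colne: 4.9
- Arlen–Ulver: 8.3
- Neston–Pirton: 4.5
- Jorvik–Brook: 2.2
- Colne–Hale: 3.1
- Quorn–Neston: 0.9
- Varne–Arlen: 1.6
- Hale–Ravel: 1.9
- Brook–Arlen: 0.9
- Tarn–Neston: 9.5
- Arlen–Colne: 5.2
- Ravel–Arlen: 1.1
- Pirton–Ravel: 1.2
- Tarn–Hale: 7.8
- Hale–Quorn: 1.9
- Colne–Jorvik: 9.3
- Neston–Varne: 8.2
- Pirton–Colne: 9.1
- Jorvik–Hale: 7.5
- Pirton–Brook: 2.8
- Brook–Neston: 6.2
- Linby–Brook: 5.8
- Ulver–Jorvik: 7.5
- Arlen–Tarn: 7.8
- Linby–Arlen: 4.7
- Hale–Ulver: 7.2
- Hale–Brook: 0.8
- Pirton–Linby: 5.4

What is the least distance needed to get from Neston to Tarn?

Settle nodes by increasing distance from Neston:
Neston: 0
Quorn: 0.9  (via Neston)
Hale: 2.8  (via Quorn)
Brook: 3.6  (via Hale)
Arlen: 4.5  (via Brook)
Pirton: 4.5  (via Neston)
Ravel: 4.7  (via Hale)
Jorvik: 5.8  (via Brook)
Colne: 5.9  (via Hale)
Ulver: 6.1  (via Neston)
Varne: 6.1  (via Arlen)
Linby: 9.2  (via Arlen)
Tarn: 9.5  (via Neston)
Shortest route: Neston–Tarn = 9.5 mi.

9.5 mi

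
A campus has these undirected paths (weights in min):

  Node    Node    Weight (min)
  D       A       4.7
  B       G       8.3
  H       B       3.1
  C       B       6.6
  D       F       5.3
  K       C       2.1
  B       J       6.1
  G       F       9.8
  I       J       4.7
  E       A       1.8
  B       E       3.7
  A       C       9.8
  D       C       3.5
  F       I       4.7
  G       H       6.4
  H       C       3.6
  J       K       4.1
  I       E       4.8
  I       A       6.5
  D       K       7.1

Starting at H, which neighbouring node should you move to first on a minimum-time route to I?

B

Compare a few routes:
H - B - J - I: 3.1+6.1+4.7 = 13.9
H - B - E - I: 3.1+3.7+4.8 = 11.6
The minimum is 11.6 min via H - B - E - I.
So from H the first move is to B.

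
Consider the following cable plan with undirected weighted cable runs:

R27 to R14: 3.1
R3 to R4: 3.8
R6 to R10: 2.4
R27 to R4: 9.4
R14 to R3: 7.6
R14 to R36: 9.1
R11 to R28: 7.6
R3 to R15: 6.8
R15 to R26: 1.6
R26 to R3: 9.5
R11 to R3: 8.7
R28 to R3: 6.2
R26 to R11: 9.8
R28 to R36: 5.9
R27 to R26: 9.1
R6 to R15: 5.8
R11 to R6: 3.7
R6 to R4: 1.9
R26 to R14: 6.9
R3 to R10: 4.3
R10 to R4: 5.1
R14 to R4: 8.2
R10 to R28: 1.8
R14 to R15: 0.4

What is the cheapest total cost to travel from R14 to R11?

Enumerating some paths:
R14 - R15 - R6 - R11: 0.4+5.8+3.7 = 9.9
R14 - R4 - R6 - R11: 8.2+1.9+3.7 = 13.8
R14 - R15 - R26 - R11: 0.4+1.6+9.8 = 11.8
Cheapest is R14 - R15 - R6 - R11 at 9.9.

9.9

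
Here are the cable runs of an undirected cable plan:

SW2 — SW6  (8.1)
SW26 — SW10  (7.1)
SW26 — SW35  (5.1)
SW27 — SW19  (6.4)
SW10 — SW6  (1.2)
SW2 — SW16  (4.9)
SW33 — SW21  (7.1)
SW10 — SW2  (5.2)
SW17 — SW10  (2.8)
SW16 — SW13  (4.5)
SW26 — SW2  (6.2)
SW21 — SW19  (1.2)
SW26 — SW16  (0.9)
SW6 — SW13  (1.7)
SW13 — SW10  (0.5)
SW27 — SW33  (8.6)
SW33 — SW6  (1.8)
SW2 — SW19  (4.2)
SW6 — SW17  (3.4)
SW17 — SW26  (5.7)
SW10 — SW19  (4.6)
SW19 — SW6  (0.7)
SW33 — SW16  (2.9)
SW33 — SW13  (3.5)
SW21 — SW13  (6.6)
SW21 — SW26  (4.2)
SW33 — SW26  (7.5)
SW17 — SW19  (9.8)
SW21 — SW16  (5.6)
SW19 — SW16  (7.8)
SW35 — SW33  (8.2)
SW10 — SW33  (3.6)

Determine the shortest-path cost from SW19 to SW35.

Enumerating some paths:
SW19 - SW21 - SW26 - SW35: 1.2+4.2+5.1 = 10.5
SW19 - SW6 - SW33 - SW35: 0.7+1.8+8.2 = 10.7
SW19 - SW6 - SW33 - SW16 - SW26 - SW35: 0.7+1.8+2.9+0.9+5.1 = 11.4
Cheapest is SW19 - SW21 - SW26 - SW35 at 10.5.

10.5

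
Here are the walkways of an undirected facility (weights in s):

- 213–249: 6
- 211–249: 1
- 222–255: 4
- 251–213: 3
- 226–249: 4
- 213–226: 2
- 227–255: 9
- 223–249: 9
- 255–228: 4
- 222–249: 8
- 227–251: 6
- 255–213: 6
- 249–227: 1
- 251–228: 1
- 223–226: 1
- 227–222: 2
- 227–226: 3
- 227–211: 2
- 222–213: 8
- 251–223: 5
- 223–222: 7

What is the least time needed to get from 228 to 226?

6 s

Candidate routes:
228 - 251 - 223 - 226: 1+5+1 = 7
228 - 251 - 227 - 226: 1+6+3 = 10
228 - 255 - 213 - 226: 4+6+2 = 12
228 - 251 - 213 - 226: 1+3+2 = 6
The minimum is 6 s via 228 - 251 - 213 - 226.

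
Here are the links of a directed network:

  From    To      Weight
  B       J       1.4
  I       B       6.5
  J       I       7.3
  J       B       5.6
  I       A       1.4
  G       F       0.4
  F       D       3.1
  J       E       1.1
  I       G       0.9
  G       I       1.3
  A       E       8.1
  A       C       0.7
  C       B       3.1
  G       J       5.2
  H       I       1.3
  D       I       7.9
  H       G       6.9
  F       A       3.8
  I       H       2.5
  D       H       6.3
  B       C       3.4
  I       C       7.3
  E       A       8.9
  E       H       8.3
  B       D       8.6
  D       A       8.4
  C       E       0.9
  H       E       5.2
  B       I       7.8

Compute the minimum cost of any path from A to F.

12.5

Enumerating some paths:
A - C - E - H - I - G - F: 0.7+0.9+8.3+1.3+0.9+0.4 = 12.5
A - C - B - I - G - F: 0.7+3.1+7.8+0.9+0.4 = 12.9
The minimum is 12.5 via A - C - E - H - I - G - F.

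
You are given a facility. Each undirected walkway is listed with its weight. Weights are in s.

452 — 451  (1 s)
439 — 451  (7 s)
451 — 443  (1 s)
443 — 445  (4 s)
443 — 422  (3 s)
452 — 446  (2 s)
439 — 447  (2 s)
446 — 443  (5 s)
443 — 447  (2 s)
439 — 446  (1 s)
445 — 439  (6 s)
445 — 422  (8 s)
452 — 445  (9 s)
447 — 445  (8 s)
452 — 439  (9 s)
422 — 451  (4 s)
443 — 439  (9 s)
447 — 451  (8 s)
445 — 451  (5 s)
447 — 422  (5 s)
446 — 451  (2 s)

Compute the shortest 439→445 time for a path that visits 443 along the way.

Best 439 to 443: 439 → 447 → 443 costing 4
Shortest 443→445: 443 → 445 = 4
Total via 443: 4 + 4 = 8 s.

8 s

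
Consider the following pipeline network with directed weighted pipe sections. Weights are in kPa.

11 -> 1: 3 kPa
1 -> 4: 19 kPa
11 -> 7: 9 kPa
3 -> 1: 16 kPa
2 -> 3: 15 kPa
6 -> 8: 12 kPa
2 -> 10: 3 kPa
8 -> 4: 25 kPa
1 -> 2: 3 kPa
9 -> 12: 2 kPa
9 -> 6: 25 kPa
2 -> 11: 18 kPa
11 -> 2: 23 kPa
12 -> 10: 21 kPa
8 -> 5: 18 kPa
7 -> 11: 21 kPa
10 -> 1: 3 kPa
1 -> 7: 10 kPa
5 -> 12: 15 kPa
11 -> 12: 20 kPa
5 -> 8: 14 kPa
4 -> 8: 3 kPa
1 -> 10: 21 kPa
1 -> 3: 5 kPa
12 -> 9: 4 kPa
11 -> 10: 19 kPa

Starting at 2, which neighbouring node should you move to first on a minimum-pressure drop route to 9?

11

Enumerating some paths:
2 - 10 - 1 - 7 - 11 - 12 - 9: 3+3+10+21+20+4 = 61
2 - 11 - 12 - 9: 18+20+4 = 42
Cheapest is 2 - 11 - 12 - 9 at 42 kPa.
So from 2 the first move is to 11.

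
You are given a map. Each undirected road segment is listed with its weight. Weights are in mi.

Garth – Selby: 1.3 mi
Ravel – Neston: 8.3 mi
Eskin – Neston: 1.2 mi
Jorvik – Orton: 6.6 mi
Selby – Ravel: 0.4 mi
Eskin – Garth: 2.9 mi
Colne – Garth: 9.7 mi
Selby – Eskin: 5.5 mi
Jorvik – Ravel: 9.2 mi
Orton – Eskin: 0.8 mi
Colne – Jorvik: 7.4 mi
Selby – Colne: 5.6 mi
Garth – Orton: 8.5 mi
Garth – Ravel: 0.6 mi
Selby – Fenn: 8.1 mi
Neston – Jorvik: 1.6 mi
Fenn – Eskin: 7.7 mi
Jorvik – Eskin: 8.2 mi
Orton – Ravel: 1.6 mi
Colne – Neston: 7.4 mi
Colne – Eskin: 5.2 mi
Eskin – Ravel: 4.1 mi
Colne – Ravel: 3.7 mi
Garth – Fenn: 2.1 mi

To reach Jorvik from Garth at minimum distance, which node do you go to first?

Compare a few routes:
Garth–Selby–Ravel–Orton–Eskin–Neston–Jorvik: 1.3+0.4+1.6+0.8+1.2+1.6 = 6.9
Garth–Eskin–Neston–Jorvik: 2.9+1.2+1.6 = 5.7
Garth–Ravel–Orton–Eskin–Neston–Jorvik: 0.6+1.6+0.8+1.2+1.6 = 5.8
The minimum is 5.7 mi via Garth–Eskin–Neston–Jorvik.
So from Garth the first move is to Eskin.

Eskin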